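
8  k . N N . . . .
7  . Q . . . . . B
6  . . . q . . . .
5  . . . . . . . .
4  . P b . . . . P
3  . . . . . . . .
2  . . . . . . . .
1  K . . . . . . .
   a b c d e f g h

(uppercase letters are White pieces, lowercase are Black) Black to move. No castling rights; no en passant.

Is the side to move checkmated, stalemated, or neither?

Black to move; black king on a8.
In check: yes, from the white queen on b7.
King squares — a7: attacked by Qb7; b7: attacked by Nd8; b8: attacked by Qb7.
Legal moves for Black: none.
In check with no legal moves → checkmate.

checkmate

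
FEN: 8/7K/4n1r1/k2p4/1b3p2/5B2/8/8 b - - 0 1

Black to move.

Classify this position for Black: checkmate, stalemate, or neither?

neither

Black to move; black king on a5.
In check: no.
Legal moves for Black include: Rg8, Rg7+, Rh6+, Rf6, Rg5, Rg4, Rg3, Rg2, Rg1, Nf8+, Nd8, Ng7, Nc7, Ng5+, Nc5, Nd4, Kb6, Ka6, ... (list truncated; more exist).
Black has legal moves and is not in check → neither.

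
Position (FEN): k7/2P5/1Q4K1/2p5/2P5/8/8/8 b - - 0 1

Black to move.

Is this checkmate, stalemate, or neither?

Black to move; black king on a8.
In check: no.
King squares — a7: attacked by Qb6; b7: attacked by Qb6; b8: attacked by Qb6.
Legal moves for Black: none.
Not in check and no legal moves → stalemate.

stalemate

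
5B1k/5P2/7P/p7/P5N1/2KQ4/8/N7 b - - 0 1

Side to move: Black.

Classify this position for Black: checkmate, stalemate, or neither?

Black to move; black king on h8.
In check: no.
King squares — g7: attacked by Ph6; h7: attacked by Qd3; g8: attacked by Pf7.
Legal moves for Black: none.
Not in check and no legal moves → stalemate.

stalemate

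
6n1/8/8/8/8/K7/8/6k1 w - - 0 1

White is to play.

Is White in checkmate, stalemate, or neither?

neither

White to move; white king on a3.
In check: no.
Legal moves for White: Kb4, Ka4, Kb3, Kb2, Ka2.
White has 5 legal moves and is not in check → neither.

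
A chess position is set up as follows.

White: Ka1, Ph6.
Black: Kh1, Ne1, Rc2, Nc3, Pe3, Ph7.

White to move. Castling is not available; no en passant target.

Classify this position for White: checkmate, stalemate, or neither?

stalemate

White to move; white king on a1.
In check: no.
King squares — b1: attacked by Nc3; a2: attacked by Rc2; b2: attacked by Rc2.
Legal moves for White: none.
Not in check and no legal moves → stalemate.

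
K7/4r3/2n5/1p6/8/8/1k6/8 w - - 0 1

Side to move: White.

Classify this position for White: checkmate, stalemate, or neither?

stalemate

White to move; white king on a8.
In check: no.
King squares — a7: attacked by Nc6; b7: attacked by Re7; b8: attacked by Nc6.
Legal moves for White: none.
Not in check and no legal moves → stalemate.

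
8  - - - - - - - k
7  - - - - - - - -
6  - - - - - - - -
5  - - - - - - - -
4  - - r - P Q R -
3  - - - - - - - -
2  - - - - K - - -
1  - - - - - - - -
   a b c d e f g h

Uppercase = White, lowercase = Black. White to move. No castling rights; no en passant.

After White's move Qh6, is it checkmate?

After Qh6: black king on h8; in check: yes, from the white queen on h6.
King squares — g7: attacked by Rg4; h7: attacked by Qh6; g8: attacked by Rg4.
Black has no legal moves → checkmate.

yes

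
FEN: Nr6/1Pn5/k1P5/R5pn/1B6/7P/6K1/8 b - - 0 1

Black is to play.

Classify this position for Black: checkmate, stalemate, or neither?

Black to move; black king on a6.
In check: yes, from the white rook on a5.
King squares — a5: attacked by Bb4; b5: attacked by Ra5; b6: attacked by Na8; a7: attacked by Ra5; b7: attacked by Pc6.
Legal moves for Black: none.
In check with no legal moves → checkmate.

checkmate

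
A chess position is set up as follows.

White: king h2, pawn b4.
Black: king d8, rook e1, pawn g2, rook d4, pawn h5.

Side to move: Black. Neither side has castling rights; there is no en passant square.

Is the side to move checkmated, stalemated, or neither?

neither

Black to move; black king on d8.
In check: no.
Legal moves for Black include: Ke8, Kc8, Ke7, Kd7, Kc7, Rd7, Rd6, Rd5, Rh4+, Rg4, Rf4, Rde4, Rc4, Rxb4, Rd3, Rd2, Rdd1, Re8, ... (list truncated; more exist).
Black has legal moves and is not in check → neither.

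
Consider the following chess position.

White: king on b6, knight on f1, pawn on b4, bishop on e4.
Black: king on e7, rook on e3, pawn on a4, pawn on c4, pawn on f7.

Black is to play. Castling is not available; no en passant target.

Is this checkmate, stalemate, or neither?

Black to move; black king on e7.
In check: no.
Legal moves for Black include: Kf8, Ke8, Kd8, Kd7, Kf6, Ke6, Kd6, Rxe4, Rh3, Rg3, Rf3, Rd3, Rc3, Rb3, Ra3, Re2, Re1, f6, ... (list truncated; more exist).
Black has legal moves and is not in check → neither.

neither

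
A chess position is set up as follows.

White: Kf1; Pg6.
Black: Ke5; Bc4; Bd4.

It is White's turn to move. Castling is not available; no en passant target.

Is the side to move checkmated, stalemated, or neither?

White to move; white king on f1.
In check: yes, from the black bishop on c4.
King squares — e1: available; g1: attacked by Bd4; e2: attacked by Bc4; f2: attacked by Bd4; g2: available.
Legal moves for White: Kg2, Ke1.
White is in check but has 2 legal moves → neither.

neither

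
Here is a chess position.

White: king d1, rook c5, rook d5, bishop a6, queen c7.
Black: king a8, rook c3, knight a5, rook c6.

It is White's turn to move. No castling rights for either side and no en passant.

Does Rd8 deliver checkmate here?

After Rd8: black king on a8; in check: yes, from the white rook on d8.
King squares — a7: attacked by Qc7; b7: attacked by Ba6; b8: attacked by Qc7.
Black has no legal moves → checkmate.

yes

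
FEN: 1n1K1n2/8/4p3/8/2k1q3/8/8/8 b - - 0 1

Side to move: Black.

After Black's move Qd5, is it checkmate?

After Qd5: white king on d8; in check: yes, from the black queen on d5.
White has 4 legal replies: Ke8, Kc8, Ke7, Kc7.
In check but a legal move exists → not checkmate.

no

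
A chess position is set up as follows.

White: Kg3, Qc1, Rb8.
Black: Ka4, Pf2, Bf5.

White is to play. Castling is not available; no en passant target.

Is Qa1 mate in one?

yes

After Qa1: black king on a4; in check: yes, from the white queen on a1.
King squares — a3: attacked by Qa1; b3: attacked by Rb8; b4: attacked by Rb8; a5: attacked by Qa1; b5: attacked by Rb8.
Black has no legal moves → checkmate.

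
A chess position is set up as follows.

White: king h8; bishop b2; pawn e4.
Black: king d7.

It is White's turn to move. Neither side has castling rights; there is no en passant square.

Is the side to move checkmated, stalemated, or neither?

neither

White to move; white king on h8.
In check: no.
Legal moves for White: Kg8, Kh7, Kg7, Bg7, Bf6, Be5, Bd4, Bc3, Ba3, Bc1, Ba1, e5.
White has 12 legal moves and is not in check → neither.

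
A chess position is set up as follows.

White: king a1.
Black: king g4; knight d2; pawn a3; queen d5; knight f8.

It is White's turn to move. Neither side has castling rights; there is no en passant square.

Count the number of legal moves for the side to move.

White to move; king on a1.
In check: no.
Legal moves: none.
Count: 0.

0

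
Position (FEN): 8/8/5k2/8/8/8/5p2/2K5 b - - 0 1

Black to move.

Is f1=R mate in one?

no

After f1=R: white king on c1; in check: yes, from the black rook on f1.
White has 3 legal replies: Kd2, Kc2, Kb2.
In check but a legal move exists → not checkmate.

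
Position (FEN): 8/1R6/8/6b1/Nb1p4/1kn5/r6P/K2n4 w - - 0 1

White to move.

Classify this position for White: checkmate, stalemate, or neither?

checkmate

White to move; white king on a1.
In check: yes, from the black rook on a2.
King squares — b1: attacked by Nc3; a2: attacked by Kb3; b2: attacked by Nd1.
Legal moves for White: none.
In check with no legal moves → checkmate.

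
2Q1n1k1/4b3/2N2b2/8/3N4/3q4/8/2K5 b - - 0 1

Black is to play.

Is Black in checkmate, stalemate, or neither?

neither

Black to move; black king on g8.
In check: no.
Legal moves for Black include: Kh8, Kf8, Kh7, Kg7, Kf7, Bf8, Bd8, Bd6, Bc5, Bb4, Ba3#, Bh8, Bg7, Bg5+, Be5, Bh4, Bxd4, Qh7, ... (list truncated; more exist).
Black has legal moves and is not in check → neither.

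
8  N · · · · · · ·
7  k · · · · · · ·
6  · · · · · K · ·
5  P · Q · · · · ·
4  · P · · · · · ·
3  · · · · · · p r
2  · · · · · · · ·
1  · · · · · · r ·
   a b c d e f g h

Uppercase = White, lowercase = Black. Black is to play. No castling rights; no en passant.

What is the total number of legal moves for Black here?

Black to move; king on a7.
In check: yes, from the white queen on c5.
Legal moves: Kb8, Kxa8, Kb7, Ka6.
Count: 4.

4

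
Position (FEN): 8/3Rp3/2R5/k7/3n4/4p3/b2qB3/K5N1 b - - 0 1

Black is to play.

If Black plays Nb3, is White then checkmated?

After Nb3: white king on a1; in check: yes, from the black knight on b3.
King squares — b1: attacked by Ba2; a2: attacked by Qd2; b2: attacked by Qd2.
White has no legal moves → checkmate.

yes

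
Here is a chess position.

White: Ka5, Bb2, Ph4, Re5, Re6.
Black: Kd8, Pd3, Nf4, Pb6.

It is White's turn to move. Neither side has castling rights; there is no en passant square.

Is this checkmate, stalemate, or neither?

neither

White to move; white king on a5.
In check: yes, from the black pawn on b6.
King squares — a4: available; b4: available; b5: available; a6: available; b6: available.
Legal moves for White: Kxb6, Ka6, Kb5, Kb4, Ka4, Rxb6.
White is in check but has 6 legal moves → neither.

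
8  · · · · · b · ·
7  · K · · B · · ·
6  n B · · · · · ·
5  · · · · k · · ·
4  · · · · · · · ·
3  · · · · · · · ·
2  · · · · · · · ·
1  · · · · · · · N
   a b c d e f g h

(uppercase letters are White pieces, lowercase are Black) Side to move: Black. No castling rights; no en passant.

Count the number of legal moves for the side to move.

Black to move; king on e5.
In check: no.
Legal moves: Bg7, Bxe7, Bh6, Nb8, Nc7, Nc5+, Nb4, Ke6, Kf5, Kd5, Kf4, Ke4.
Count: 12.

12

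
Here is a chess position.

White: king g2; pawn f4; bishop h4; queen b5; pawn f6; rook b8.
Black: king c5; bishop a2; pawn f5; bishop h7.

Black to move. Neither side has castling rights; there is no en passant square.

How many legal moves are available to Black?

Black to move; king on c5.
In check: yes, from the white queen on b5.
Legal moves: Kd6, Kd4.
Count: 2.

2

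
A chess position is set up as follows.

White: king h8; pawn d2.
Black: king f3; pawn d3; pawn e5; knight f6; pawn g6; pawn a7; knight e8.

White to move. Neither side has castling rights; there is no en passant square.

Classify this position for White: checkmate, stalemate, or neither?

stalemate

White to move; white king on h8.
In check: no.
King squares — g7: attacked by Ne8; h7: attacked by Nf6; g8: attacked by Nf6.
Legal moves for White: none.
Not in check and no legal moves → stalemate.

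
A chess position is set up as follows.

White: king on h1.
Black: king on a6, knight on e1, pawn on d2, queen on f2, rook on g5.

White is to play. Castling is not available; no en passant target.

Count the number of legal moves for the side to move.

White to move; king on h1.
In check: no.
Legal moves: none.
Count: 0.

0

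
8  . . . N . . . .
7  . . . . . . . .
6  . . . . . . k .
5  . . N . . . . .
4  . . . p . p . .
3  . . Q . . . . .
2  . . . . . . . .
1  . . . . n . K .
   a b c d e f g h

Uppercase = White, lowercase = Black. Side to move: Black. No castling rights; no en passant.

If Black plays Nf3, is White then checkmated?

After Nf3: white king on g1; in check: yes, from the black knight on f3.
White has 5 legal replies: Kg2, Kf2, Kh1, Kf1, Qxf3.
In check but a legal move exists → not checkmate.

no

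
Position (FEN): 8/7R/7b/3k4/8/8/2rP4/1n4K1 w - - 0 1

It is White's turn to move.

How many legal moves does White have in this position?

16

White to move; king on g1.
In check: no.
Legal moves: Rh8, Rg7, Rf7, Re7, Rd7+, Rc7, Rb7, Ra7, Rxh6, Kh2, Kg2, Kf2, Kh1, Kf1, d3, d4.
Count: 16.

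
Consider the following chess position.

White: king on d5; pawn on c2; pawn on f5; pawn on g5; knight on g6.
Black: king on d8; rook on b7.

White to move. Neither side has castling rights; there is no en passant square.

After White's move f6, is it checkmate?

After f6: black king on d8; in check: no.
Black is not in check, so this cannot be checkmate.

no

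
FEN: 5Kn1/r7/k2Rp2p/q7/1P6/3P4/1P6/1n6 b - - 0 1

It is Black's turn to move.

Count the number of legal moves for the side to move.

3

Black to move; king on a6.
In check: yes, from the white rook on d6.
Legal moves: Kb7, Kb5, Qb6.
Count: 3.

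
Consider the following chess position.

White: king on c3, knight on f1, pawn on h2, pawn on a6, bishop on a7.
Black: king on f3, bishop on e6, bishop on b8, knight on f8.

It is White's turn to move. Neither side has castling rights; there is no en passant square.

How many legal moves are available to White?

18

White to move; king on c3.
In check: no.
Legal moves: Bxb8, Bb6, Bc5, Bd4, Be3, Bf2, Bg1, Kd4, Kb4, Kd3, Kd2, Kc2, Kb2, Ng3, Ne3, Nd2+, h3, h4.
Count: 18.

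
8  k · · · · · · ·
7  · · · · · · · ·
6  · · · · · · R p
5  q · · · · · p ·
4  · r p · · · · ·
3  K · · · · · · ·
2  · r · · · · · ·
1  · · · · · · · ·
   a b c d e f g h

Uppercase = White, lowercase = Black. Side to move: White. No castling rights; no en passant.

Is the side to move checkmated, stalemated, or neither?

White to move; white king on a3.
In check: yes, from the black queen on a5.
King squares — a2: attacked by Rb2; b2: attacked by Rb4; b3: attacked by Rb2; a4: attacked by Rb4; b4: attacked by Rb2.
Legal moves for White: none.
In check with no legal moves → checkmate.

checkmate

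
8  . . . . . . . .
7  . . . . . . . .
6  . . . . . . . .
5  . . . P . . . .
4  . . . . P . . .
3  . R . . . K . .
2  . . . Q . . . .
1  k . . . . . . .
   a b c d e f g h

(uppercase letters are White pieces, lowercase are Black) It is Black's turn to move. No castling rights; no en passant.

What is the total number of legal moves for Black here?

Black to move; king on a1.
In check: no.
Legal moves: none.
Count: 0.

0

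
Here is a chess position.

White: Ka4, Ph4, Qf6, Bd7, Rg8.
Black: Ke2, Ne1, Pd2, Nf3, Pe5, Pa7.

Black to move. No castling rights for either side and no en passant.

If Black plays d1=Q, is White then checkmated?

After d1=Q: white king on a4; in check: yes, from the black queen on d1.
White has 4 legal replies: Kb5, Ka5, Kb4, Ka3.
In check but a legal move exists → not checkmate.

no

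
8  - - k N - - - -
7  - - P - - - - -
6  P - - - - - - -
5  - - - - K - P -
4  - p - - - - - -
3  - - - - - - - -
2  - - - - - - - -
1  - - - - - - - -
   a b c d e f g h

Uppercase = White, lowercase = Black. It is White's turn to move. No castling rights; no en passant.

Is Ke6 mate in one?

After Ke6: black king on c8; in check: no.
Black is not in check, so this cannot be checkmate.

no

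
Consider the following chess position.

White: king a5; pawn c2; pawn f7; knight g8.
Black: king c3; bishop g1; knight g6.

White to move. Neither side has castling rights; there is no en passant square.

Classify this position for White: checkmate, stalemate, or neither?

neither

White to move; white king on a5.
In check: no.
Legal moves for White: Ne7, Nh6, Nf6, Ka6, Kb5, Ka4, f8=Q, f8=R, f8=B, f8=N.
White has 10 legal moves and is not in check → neither.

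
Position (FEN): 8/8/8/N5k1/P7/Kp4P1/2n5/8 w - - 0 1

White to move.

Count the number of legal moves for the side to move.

2

White to move; king on a3.
In check: yes, from the black knight on c2.
Legal moves: Kxb3, Kb2.
Count: 2.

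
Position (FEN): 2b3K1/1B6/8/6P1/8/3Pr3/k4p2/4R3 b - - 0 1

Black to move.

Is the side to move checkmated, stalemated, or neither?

neither

Black to move; black king on a2.
In check: no.
Legal moves for Black include: Bd7, Bxb7, Be6+, Bf5, Bg4, Bh3, Re8+, Re7, Re6, Re5, Re4, Rh3, Rg3, Rf3, Rxd3, Re2, Rxe1, Kb3, ... (list truncated; more exist).
Black has legal moves and is not in check → neither.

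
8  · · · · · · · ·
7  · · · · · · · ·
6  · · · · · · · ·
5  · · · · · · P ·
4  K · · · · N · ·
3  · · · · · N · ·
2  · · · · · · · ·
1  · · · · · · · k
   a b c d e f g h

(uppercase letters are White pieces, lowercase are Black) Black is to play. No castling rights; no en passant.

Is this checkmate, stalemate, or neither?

stalemate

Black to move; black king on h1.
In check: no.
King squares — g1: attacked by Nf3; g2: attacked by Nf4; h2: attacked by Nf3.
Legal moves for Black: none.
Not in check and no legal moves → stalemate.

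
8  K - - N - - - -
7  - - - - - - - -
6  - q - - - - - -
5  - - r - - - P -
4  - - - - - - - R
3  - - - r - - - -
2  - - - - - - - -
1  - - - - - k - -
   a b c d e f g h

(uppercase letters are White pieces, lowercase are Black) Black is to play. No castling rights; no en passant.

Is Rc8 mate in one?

After Rc8: white king on a8; in check: yes, from the black rook on c8.
King squares — a7: attacked by Qb6; b7: attacked by Qb6; b8: attacked by Qb6.
White has no legal moves → checkmate.

yes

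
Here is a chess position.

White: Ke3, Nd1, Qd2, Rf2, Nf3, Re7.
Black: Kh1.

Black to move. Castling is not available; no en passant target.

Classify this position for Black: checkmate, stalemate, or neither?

Black to move; black king on h1.
In check: no.
King squares — g1: attacked by Nf3; g2: attacked by Rf2; h2: attacked by Rf2.
Legal moves for Black: none.
Not in check and no legal moves → stalemate.

stalemate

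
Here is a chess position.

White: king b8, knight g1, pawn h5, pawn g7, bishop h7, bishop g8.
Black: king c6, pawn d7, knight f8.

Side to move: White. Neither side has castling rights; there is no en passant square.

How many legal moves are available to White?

White to move; king on b8.
In check: no.
Legal moves: Bf7, Be6, Bd5+, Bc4, Bb3, Ba2, Kc8, Ka8, Ka7, Bg6, Bf5, Be4+, Bd3, Bc2, Bb1, Nh3, Nf3, Ne2, gxf8=Q, gxf8=R, gxf8=B, gxf8=N, h6.
Count: 23.

23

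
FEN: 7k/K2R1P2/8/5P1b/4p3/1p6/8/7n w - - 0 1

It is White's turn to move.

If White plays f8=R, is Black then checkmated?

After f8=R: black king on h8; in check: yes, from the white rook on f8.
King squares — g7: attacked by Rd7; h7: attacked by Rd7; g8: attacked by Rf8.
Black has no legal moves → checkmate.

yes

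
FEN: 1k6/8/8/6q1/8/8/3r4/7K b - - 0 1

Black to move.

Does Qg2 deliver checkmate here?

After Qg2: white king on h1; in check: yes, from the black queen on g2.
King squares — g1: attacked by Qg2; g2: attacked by Rd2; h2: attacked by Qg2.
White has no legal moves → checkmate.

yes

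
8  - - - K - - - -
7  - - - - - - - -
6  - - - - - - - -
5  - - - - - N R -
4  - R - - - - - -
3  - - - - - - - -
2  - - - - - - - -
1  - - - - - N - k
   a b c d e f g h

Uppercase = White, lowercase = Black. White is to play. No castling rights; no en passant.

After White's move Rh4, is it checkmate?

After Rh4: black king on h1; in check: yes, from the white rook on h4.
King squares — g1: attacked by Rg5; g2: attacked by Rg5; h2: attacked by Nf1.
Black has no legal moves → checkmate.

yes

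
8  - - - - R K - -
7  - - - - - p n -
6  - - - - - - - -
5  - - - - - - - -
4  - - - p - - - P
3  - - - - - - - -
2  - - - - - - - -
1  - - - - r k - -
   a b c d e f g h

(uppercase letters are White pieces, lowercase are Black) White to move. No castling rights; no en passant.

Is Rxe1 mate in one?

After Rxe1: black king on f1; in check: yes, from the white rook on e1.
Black has 3 legal replies: Kg2, Kf2, Kxe1.
In check but a legal move exists → not checkmate.

no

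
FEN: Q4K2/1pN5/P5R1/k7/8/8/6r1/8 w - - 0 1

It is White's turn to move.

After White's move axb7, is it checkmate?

After axb7: black king on a5; in check: yes, from the white queen on a8.
Black has 1 legal reply: Kb4.
In check but a legal move exists → not checkmate.

no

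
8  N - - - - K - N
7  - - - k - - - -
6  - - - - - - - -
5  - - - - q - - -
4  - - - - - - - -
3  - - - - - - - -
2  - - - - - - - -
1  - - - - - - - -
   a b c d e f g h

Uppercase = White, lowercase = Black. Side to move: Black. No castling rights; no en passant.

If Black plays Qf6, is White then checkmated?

After Qf6: white king on f8; in check: yes, from the black queen on f6.
White has 2 legal replies: Kg8, Nf7.
In check but a legal move exists → not checkmate.

no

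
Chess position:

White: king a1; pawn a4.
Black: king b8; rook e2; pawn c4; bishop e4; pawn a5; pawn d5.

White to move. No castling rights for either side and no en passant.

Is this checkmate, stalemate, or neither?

White to move; white king on a1.
In check: no.
King squares — b1: attacked by Be4; a2: attacked by Re2; b2: attacked by Re2.
Legal moves for White: none.
Not in check and no legal moves → stalemate.

stalemate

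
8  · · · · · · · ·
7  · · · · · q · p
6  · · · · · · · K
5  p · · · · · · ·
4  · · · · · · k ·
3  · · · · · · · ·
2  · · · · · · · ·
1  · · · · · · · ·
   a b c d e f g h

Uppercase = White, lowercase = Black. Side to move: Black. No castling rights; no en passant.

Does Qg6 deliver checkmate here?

yes

After Qg6: white king on h6; in check: yes, from the black queen on g6.
King squares — g5: attacked by Kg4; h5: attacked by Kg4; g6: attacked by Ph7; g7: attacked by Qg6; h7: attacked by Qg6.
White has no legal moves → checkmate.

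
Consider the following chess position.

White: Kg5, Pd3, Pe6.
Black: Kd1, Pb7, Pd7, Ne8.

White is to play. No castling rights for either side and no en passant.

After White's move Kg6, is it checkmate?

no

After Kg6: black king on d1; in check: no.
Black is not in check, so this cannot be checkmate.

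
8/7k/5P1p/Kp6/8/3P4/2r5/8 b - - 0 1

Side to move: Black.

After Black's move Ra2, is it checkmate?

After Ra2: white king on a5; in check: yes, from the black rook on a2.
White has 3 legal replies: Kb6, Kxb5, Kb4.
In check but a legal move exists → not checkmate.

no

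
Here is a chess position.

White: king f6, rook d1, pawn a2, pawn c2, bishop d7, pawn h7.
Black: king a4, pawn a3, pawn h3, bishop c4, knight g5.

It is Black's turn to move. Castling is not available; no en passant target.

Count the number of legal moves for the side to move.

3

Black to move; king on a4.
In check: yes, from the white bishop on d7.
Legal moves: Ka5, Kb4, Bb5.
Count: 3.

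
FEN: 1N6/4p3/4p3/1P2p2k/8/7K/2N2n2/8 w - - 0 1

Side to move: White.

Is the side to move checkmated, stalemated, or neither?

White to move; white king on h3.
In check: yes, from the black knight on f2.
King squares — g2: available; h2: available; g3: available; g4: attacked by Nf2; h4: attacked by Kh5.
Legal moves for White: Kg3, Kh2, Kg2.
White is in check but has 3 legal moves → neither.

neither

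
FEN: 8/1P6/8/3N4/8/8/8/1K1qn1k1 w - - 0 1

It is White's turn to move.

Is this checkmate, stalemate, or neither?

White to move; white king on b1.
In check: yes, from the black queen on d1.
King squares — a1: attacked by Qd1; c1: attacked by Qd1; a2: available; b2: available; c2: attacked by Qd1.
Legal moves for White: Kb2, Ka2.
White is in check but has 2 legal moves → neither.

neither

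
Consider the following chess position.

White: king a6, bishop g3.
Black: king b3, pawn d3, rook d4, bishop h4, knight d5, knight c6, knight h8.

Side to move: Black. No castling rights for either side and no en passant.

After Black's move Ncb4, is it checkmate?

no

After Ncb4: white king on a6; in check: yes, from the black knight on b4.
White has 4 legal replies: Kb7, Ka7, Kb5, Ka5.
In check but a legal move exists → not checkmate.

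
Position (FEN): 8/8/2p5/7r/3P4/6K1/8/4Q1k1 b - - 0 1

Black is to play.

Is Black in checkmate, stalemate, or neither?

Black to move; black king on g1.
In check: yes, from the white queen on e1.
King squares — f1: attacked by Qe1; h1: attacked by Qe1; f2: attacked by Qe1; g2: attacked by Kg3; h2: attacked by Kg3.
Legal moves for Black: none.
In check with no legal moves → checkmate.

checkmate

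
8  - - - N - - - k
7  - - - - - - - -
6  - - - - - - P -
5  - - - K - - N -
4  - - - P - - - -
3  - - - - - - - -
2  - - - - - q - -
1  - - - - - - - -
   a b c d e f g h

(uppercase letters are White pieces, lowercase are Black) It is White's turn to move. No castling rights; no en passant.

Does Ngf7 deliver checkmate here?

no

After Ngf7: black king on h8; in check: yes, from the white knight on f7.
Black has 3 legal replies: Kg8, Kg7, Qxf7+.
In check but a legal move exists → not checkmate.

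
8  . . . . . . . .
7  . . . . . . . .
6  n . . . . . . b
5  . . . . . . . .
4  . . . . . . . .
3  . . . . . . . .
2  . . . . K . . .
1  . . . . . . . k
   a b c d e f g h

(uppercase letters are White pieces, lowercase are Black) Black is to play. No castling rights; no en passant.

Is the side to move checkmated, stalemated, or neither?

Black to move; black king on h1.
In check: no.
Legal moves for Black: Bf8, Bg7, Bg5, Bf4, Be3, Bd2, Bc1, Nb8, Nc7, Nc5, Nb4, Kh2, Kg2, Kg1.
Black has 14 legal moves and is not in check → neither.

neither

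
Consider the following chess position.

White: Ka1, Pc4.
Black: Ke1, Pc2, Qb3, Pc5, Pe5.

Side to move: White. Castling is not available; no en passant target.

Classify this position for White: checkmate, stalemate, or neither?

stalemate

White to move; white king on a1.
In check: no.
King squares — b1: attacked by Pc2; a2: attacked by Qb3; b2: attacked by Qb3.
Legal moves for White: none.
Not in check and no legal moves → stalemate.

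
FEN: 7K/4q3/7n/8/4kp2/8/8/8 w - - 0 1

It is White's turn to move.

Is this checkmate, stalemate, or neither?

stalemate

White to move; white king on h8.
In check: no.
King squares — g7: attacked by Qe7; h7: attacked by Qe7; g8: attacked by Nh6.
Legal moves for White: none.
Not in check and no legal moves → stalemate.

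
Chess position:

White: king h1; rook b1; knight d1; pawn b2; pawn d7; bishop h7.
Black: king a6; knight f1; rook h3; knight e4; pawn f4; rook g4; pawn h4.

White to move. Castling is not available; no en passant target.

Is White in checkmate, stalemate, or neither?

checkmate

White to move; white king on h1.
In check: yes, from the black rook on h3.
King squares — g1: attacked by Rg4; g2: attacked by Rg4; h2: attacked by Nf1.
Legal moves for White: none.
In check with no legal moves → checkmate.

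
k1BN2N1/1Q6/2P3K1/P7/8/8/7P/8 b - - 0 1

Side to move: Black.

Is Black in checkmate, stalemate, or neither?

checkmate

Black to move; black king on a8.
In check: yes, from the white queen on b7.
King squares — a7: attacked by Qb7; b7: attacked by Pc6; b8: attacked by Qb7.
Legal moves for Black: none.
In check with no legal moves → checkmate.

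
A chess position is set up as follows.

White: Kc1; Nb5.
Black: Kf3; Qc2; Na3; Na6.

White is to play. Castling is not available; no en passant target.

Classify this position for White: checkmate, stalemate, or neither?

checkmate

White to move; white king on c1.
In check: yes, from the black queen on c2.
King squares — b1: attacked by Qc2; d1: attacked by Qc2; b2: attacked by Qc2; c2: attacked by Na3; d2: attacked by Qc2.
Legal moves for White: none.
In check with no legal moves → checkmate.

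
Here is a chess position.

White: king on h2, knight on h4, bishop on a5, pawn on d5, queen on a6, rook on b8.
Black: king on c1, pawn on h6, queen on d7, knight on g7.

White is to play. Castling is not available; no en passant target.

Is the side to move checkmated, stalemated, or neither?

White to move; white king on h2.
In check: no.
Legal moves for White include: Rh8, Rg8, Rf8, Re8, Rd8, Rc8+, Ra8, Rb7, Rb6, Rb5, Rb4, Rb3, Rb2, Rb1+, Qc8+, Qa8, Qb7, Qa7, ... (list truncated; more exist).
White has legal moves and is not in check → neither.

neither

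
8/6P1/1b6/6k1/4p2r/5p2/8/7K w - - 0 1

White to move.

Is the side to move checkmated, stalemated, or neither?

White to move; white king on h1.
In check: yes, from the black rook on h4.
King squares — g1: attacked by Bb6; g2: attacked by Pf3; h2: attacked by Rh4.
Legal moves for White: none.
In check with no legal moves → checkmate.

checkmate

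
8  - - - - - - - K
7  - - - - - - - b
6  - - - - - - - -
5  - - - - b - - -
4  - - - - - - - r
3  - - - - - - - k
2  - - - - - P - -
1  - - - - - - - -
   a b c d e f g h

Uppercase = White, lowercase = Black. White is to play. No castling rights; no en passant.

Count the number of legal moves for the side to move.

White to move; king on h8.
In check: yes, from the black bishop on e5.
Legal moves: none.
Count: 0.

0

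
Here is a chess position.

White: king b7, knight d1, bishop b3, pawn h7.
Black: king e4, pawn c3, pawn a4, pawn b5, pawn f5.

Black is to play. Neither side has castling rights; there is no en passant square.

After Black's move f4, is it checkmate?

After f4: white king on b7; in check: no.
White is not in check, so this cannot be checkmate.

no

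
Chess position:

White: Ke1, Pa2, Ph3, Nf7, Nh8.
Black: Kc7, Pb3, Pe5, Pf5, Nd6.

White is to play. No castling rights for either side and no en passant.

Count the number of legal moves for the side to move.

15

White to move; king on e1.
In check: no.
Legal moves: Ng6, Nd8, Nh6, Nxd6, Ng5, Nxe5, Kf2, Ke2, Kd2, Kf1, Kd1, axb3, h4, a3, a4.
Count: 15.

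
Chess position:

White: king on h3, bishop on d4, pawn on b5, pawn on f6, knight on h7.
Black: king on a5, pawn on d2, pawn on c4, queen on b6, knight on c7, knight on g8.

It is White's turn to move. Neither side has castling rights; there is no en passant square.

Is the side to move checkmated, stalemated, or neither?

White to move; white king on h3.
In check: no.
Legal moves for White: Nf8, Ng5, Bxb6+, Be5, Bc5, Be3, Bc3+, Bf2, Bb2, Bg1, Ba1, Kh4, Kg4, Kg3, Kh2, Kg2, f7.
White has 17 legal moves and is not in check → neither.

neither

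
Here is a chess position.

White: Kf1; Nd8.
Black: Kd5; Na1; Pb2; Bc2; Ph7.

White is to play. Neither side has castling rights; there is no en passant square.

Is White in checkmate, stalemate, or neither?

White to move; white king on f1.
In check: no.
Legal moves for White: Nf7, Nb7, Ne6, Nc6, Kg2, Kf2, Ke2, Kg1, Ke1.
White has 9 legal moves and is not in check → neither.

neither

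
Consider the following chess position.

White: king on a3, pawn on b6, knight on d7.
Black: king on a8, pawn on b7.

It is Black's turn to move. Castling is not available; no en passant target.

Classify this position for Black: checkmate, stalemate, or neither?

Black to move; black king on a8.
In check: no.
King squares — a7: attacked by Pb6; b7: own pawn; b8: attacked by Nd7.
Legal moves for Black: none.
Not in check and no legal moves → stalemate.

stalemate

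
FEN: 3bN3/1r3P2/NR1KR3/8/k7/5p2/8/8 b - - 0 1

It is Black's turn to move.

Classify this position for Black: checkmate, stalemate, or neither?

neither

Black to move; black king on a4.
In check: no.
Legal moves for Black: Be7+, Bc7+, Bf6, Bxb6, Bg5, Bh4, Rb8, Rxf7, Re7, Rd7+, Rc7, Ra7, Rxb6+, Ka5, Ka3, f2.
Black has 16 legal moves and is not in check → neither.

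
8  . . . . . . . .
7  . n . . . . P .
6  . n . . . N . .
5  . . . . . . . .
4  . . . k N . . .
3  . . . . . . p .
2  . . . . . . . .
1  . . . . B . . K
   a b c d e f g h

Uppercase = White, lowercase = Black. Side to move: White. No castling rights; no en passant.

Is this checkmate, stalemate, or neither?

White to move; white king on h1.
In check: no.
Legal moves for White include: Ng8, Ne8, Nh7, Nd7, Nh5, Nd5, Ng4, Nd6, Ng5, Nc5, Nxg3, Nc3, Nf2, Nd2, Kg2, Kg1, Ba5, Bb4, ... (list truncated; more exist).
White has legal moves and is not in check → neither.

neither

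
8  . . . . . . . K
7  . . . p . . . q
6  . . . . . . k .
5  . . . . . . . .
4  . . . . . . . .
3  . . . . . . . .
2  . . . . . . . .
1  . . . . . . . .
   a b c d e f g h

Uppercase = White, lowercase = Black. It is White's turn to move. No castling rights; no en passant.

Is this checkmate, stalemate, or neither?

checkmate

White to move; white king on h8.
In check: yes, from the black queen on h7.
King squares — g7: attacked by Kg6; h7: attacked by Kg6; g8: attacked by Qh7.
Legal moves for White: none.
In check with no legal moves → checkmate.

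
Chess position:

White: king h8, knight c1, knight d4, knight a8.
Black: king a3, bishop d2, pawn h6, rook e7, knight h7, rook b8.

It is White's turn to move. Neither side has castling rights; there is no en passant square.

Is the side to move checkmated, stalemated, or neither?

White to move; white king on h8.
In check: yes, from the black rook on b8.
King squares — g7: attacked by Re7; h7: attacked by Re7; g8: attacked by Rb8.
Legal moves for White: none.
In check with no legal moves → checkmate.

checkmate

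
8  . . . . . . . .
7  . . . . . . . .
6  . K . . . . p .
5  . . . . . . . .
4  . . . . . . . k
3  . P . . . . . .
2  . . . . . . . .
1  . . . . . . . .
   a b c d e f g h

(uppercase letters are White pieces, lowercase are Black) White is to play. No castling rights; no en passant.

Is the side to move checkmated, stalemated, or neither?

neither

White to move; white king on b6.
In check: no.
Legal moves for White: Kc7, Kb7, Ka7, Kc6, Ka6, Kc5, Kb5, Ka5, b4.
White has 9 legal moves and is not in check → neither.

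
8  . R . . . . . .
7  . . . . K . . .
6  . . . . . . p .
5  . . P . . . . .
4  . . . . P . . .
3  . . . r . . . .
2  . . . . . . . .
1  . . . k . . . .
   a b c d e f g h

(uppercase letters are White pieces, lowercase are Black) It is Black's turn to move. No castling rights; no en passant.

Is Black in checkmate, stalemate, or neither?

Black to move; black king on d1.
In check: no.
Legal moves for Black include: Rd8, Rd7+, Rd6, Rd5, Rd4, Rh3, Rg3, Rf3, Re3, Rc3, Rb3, Ra3, Rd2, Ke2, Kd2, Kc2, Ke1, Kc1, ... (list truncated; more exist).
Black has legal moves and is not in check → neither.

neither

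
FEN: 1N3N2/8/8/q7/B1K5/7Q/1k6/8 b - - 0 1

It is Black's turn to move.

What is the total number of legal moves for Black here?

Black to move; king on b2.
In check: no.
Legal moves: Qd8, Qa8, Qc7+, Qa7, Qb6, Qa6+, Qh5, Qg5, Qf5, Qe5, Qd5+, Qc5+, Qb5+, Qb4+, Qxa4+, Qc3+, Qd2, Qe1, Ka2, Kc1, Kb1, Ka1.
Count: 22.

22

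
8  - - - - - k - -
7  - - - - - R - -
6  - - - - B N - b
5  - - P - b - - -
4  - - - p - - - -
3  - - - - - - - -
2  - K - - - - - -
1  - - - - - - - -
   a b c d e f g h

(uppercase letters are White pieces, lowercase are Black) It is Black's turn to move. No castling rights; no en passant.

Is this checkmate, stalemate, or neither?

checkmate

Black to move; black king on f8.
In check: yes, from the white rook on f7.
King squares — e7: attacked by Rf7; f7: attacked by Be6; g7: attacked by Rf7; e8: attacked by Nf6; g8: attacked by Nf6.
Legal moves for Black: none.
In check with no legal moves → checkmate.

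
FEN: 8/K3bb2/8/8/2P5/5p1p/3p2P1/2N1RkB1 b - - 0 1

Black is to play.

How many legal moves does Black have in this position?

Black to move; king on f1.
In check: yes, from the white rook on e1.
Legal moves: Kxg2, Kxe1, dxe1=Q, dxe1=R, dxe1=B, dxe1=N.
Count: 6.

6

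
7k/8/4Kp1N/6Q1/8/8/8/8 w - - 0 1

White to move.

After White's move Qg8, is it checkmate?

yes

After Qg8: black king on h8; in check: yes, from the white queen on g8.
King squares — g7: attacked by Qg8; h7: attacked by Qg8; g8: attacked by Nh6.
Black has no legal moves → checkmate.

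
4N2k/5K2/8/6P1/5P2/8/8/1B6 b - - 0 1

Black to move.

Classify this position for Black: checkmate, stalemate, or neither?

Black to move; black king on h8.
In check: no.
King squares — g7: attacked by Kf7; h7: attacked by Bb1; g8: attacked by Kf7.
Legal moves for Black: none.
Not in check and no legal moves → stalemate.

stalemate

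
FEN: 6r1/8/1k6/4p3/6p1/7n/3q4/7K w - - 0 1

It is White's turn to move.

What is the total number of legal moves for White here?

0

White to move; king on h1.
In check: no.
Legal moves: none.
Count: 0.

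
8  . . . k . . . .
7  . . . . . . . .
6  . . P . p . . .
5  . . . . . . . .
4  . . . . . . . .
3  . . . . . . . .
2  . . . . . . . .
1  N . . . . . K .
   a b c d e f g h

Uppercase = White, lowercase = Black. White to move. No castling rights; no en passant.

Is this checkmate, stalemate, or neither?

White to move; white king on g1.
In check: no.
Legal moves for White: Kh2, Kg2, Kf2, Kh1, Kf1, Nb3, Nc2, c7+.
White has 8 legal moves and is not in check → neither.

neither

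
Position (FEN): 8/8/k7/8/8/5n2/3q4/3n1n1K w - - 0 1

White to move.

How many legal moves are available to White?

White to move; king on h1.
In check: no.
Legal moves: none.
Count: 0.

0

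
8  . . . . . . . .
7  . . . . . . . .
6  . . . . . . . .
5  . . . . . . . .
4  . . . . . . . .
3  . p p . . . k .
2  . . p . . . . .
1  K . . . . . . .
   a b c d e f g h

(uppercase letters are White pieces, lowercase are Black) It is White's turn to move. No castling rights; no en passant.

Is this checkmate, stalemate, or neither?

stalemate

White to move; white king on a1.
In check: no.
King squares — b1: attacked by Pc2; a2: attacked by Pb3; b2: attacked by Pc3.
Legal moves for White: none.
Not in check and no legal moves → stalemate.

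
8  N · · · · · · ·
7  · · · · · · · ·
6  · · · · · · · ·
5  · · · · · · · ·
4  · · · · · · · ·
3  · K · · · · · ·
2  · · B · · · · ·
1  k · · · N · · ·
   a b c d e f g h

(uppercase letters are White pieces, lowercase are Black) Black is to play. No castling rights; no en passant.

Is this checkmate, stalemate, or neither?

Black to move; black king on a1.
In check: no.
King squares — b1: attacked by Bc2; a2: attacked by Kb3; b2: attacked by Kb3.
Legal moves for Black: none.
Not in check and no legal moves → stalemate.

stalemate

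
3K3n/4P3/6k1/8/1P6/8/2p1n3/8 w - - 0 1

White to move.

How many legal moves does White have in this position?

White to move; king on d8.
In check: no.
Legal moves: Ke8, Kc8, Kd7, Kc7, e8=Q+, e8=R, e8=B+, e8=N, b5.
Count: 9.

9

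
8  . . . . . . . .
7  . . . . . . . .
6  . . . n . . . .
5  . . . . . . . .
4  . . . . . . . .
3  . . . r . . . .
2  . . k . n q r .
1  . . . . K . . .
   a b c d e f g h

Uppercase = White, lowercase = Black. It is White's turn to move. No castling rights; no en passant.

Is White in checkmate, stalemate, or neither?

checkmate

White to move; white king on e1.
In check: yes, from the black queen on f2.
King squares — d1: attacked by Kc2; f1: attacked by Qf2; d2: attacked by Kc2; e2: attacked by Qf2; f2: attacked by Rg2.
Legal moves for White: none.
In check with no legal moves → checkmate.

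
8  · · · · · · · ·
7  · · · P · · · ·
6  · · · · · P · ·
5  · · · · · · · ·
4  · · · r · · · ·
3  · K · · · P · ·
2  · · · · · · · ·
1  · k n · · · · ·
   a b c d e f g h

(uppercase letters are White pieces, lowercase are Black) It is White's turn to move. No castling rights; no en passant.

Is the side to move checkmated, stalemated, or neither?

neither

White to move; white king on b3.
In check: yes, from the black knight on c1.
Legal moves for White: Kc3, Ka3.
White is in check but has 2 legal moves → neither.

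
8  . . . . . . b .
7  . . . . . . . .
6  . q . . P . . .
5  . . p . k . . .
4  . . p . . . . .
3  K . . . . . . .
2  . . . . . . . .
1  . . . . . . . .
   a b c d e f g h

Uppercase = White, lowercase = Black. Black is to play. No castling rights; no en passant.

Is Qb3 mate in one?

After Qb3: white king on a3; in check: yes, from the black queen on b3.
King squares — a2: attacked by Qb3; b2: attacked by Qb3; b3: attacked by Pc4; a4: attacked by Qb3; b4: attacked by Qb3.
White has no legal moves → checkmate.

yes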